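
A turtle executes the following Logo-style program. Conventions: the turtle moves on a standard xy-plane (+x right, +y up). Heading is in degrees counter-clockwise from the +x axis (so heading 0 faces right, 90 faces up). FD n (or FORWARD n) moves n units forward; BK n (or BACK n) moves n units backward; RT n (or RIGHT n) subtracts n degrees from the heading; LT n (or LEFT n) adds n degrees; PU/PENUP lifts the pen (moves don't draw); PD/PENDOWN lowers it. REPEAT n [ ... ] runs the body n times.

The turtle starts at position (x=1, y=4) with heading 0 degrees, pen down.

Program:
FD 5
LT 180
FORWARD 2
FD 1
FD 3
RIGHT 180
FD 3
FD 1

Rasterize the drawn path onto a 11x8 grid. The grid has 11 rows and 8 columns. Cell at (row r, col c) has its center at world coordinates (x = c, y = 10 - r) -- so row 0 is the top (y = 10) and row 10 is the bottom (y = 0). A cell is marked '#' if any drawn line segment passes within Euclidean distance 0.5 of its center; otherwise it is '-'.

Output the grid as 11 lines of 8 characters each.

Answer: --------
--------
--------
--------
--------
--------
#######-
--------
--------
--------
--------

Derivation:
Segment 0: (1,4) -> (6,4)
Segment 1: (6,4) -> (4,4)
Segment 2: (4,4) -> (3,4)
Segment 3: (3,4) -> (0,4)
Segment 4: (0,4) -> (3,4)
Segment 5: (3,4) -> (4,4)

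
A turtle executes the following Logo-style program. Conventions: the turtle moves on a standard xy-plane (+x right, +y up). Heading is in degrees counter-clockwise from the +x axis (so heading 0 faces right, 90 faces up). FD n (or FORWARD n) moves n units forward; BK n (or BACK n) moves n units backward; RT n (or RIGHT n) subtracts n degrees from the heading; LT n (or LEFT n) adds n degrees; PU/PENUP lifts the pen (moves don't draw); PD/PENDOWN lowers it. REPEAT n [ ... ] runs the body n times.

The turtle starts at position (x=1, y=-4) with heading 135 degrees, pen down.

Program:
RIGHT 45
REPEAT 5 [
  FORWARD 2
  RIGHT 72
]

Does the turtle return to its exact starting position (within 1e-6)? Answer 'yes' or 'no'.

Answer: yes

Derivation:
Executing turtle program step by step:
Start: pos=(1,-4), heading=135, pen down
RT 45: heading 135 -> 90
REPEAT 5 [
  -- iteration 1/5 --
  FD 2: (1,-4) -> (1,-2) [heading=90, draw]
  RT 72: heading 90 -> 18
  -- iteration 2/5 --
  FD 2: (1,-2) -> (2.902,-1.382) [heading=18, draw]
  RT 72: heading 18 -> 306
  -- iteration 3/5 --
  FD 2: (2.902,-1.382) -> (4.078,-3) [heading=306, draw]
  RT 72: heading 306 -> 234
  -- iteration 4/5 --
  FD 2: (4.078,-3) -> (2.902,-4.618) [heading=234, draw]
  RT 72: heading 234 -> 162
  -- iteration 5/5 --
  FD 2: (2.902,-4.618) -> (1,-4) [heading=162, draw]
  RT 72: heading 162 -> 90
]
Final: pos=(1,-4), heading=90, 5 segment(s) drawn

Start position: (1, -4)
Final position: (1, -4)
Distance = 0; < 1e-6 -> CLOSED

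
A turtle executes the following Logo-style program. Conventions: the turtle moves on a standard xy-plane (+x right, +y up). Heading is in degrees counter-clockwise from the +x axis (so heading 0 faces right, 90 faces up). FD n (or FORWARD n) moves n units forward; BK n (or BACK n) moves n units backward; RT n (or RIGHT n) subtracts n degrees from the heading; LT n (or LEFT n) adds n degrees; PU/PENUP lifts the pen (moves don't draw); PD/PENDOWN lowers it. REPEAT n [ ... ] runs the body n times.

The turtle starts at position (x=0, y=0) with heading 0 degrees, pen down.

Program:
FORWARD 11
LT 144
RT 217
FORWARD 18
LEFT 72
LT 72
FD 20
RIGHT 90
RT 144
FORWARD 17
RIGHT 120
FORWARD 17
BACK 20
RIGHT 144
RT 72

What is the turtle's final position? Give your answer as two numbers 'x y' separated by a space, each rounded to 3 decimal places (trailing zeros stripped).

Executing turtle program step by step:
Start: pos=(0,0), heading=0, pen down
FD 11: (0,0) -> (11,0) [heading=0, draw]
LT 144: heading 0 -> 144
RT 217: heading 144 -> 287
FD 18: (11,0) -> (16.263,-17.213) [heading=287, draw]
LT 72: heading 287 -> 359
LT 72: heading 359 -> 71
FD 20: (16.263,-17.213) -> (22.774,1.697) [heading=71, draw]
RT 90: heading 71 -> 341
RT 144: heading 341 -> 197
FD 17: (22.774,1.697) -> (6.517,-3.273) [heading=197, draw]
RT 120: heading 197 -> 77
FD 17: (6.517,-3.273) -> (10.341,13.291) [heading=77, draw]
BK 20: (10.341,13.291) -> (5.842,-6.197) [heading=77, draw]
RT 144: heading 77 -> 293
RT 72: heading 293 -> 221
Final: pos=(5.842,-6.197), heading=221, 6 segment(s) drawn

Answer: 5.842 -6.197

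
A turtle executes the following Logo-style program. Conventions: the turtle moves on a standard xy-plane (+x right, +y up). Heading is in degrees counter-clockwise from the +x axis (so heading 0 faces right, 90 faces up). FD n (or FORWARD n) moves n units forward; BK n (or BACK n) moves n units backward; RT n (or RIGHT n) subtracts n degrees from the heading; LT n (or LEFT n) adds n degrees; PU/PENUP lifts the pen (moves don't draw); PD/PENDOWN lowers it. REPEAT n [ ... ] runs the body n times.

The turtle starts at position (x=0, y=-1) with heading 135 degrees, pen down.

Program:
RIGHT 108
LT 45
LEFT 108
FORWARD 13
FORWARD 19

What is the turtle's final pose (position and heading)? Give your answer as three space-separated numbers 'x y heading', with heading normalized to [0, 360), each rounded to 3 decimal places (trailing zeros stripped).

Executing turtle program step by step:
Start: pos=(0,-1), heading=135, pen down
RT 108: heading 135 -> 27
LT 45: heading 27 -> 72
LT 108: heading 72 -> 180
FD 13: (0,-1) -> (-13,-1) [heading=180, draw]
FD 19: (-13,-1) -> (-32,-1) [heading=180, draw]
Final: pos=(-32,-1), heading=180, 2 segment(s) drawn

Answer: -32 -1 180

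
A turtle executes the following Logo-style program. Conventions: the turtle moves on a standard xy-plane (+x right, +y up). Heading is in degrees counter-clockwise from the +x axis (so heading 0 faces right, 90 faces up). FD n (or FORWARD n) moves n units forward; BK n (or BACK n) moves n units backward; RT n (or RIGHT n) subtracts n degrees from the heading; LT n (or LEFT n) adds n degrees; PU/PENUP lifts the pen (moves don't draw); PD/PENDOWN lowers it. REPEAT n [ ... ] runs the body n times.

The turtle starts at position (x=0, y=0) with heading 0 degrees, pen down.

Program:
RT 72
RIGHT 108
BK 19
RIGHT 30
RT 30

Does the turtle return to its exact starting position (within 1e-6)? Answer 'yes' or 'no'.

Answer: no

Derivation:
Executing turtle program step by step:
Start: pos=(0,0), heading=0, pen down
RT 72: heading 0 -> 288
RT 108: heading 288 -> 180
BK 19: (0,0) -> (19,0) [heading=180, draw]
RT 30: heading 180 -> 150
RT 30: heading 150 -> 120
Final: pos=(19,0), heading=120, 1 segment(s) drawn

Start position: (0, 0)
Final position: (19, 0)
Distance = 19; >= 1e-6 -> NOT closed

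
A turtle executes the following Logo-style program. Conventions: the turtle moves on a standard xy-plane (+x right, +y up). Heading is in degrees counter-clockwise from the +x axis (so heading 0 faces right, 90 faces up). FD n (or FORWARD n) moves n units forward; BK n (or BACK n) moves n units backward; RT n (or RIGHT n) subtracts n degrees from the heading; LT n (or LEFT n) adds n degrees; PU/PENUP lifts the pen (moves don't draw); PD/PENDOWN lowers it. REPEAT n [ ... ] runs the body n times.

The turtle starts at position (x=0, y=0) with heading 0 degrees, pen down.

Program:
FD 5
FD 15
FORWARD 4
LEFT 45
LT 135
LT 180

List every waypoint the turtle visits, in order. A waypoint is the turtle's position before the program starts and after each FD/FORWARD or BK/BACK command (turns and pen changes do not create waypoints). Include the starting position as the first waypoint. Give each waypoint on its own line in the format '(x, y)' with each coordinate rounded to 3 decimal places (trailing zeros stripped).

Answer: (0, 0)
(5, 0)
(20, 0)
(24, 0)

Derivation:
Executing turtle program step by step:
Start: pos=(0,0), heading=0, pen down
FD 5: (0,0) -> (5,0) [heading=0, draw]
FD 15: (5,0) -> (20,0) [heading=0, draw]
FD 4: (20,0) -> (24,0) [heading=0, draw]
LT 45: heading 0 -> 45
LT 135: heading 45 -> 180
LT 180: heading 180 -> 0
Final: pos=(24,0), heading=0, 3 segment(s) drawn
Waypoints (4 total):
(0, 0)
(5, 0)
(20, 0)
(24, 0)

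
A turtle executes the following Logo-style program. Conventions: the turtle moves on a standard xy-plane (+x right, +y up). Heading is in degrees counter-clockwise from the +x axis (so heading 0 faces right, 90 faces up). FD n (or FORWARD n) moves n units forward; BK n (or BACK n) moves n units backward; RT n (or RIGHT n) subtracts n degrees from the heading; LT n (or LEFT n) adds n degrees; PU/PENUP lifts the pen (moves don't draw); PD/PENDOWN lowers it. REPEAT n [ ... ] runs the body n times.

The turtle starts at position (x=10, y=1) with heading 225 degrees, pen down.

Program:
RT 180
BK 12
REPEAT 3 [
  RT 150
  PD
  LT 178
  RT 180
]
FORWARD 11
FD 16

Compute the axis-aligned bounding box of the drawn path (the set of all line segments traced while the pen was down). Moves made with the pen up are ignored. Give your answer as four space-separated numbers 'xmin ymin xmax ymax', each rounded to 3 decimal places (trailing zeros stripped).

Executing turtle program step by step:
Start: pos=(10,1), heading=225, pen down
RT 180: heading 225 -> 45
BK 12: (10,1) -> (1.515,-7.485) [heading=45, draw]
REPEAT 3 [
  -- iteration 1/3 --
  RT 150: heading 45 -> 255
  PD: pen down
  LT 178: heading 255 -> 73
  RT 180: heading 73 -> 253
  -- iteration 2/3 --
  RT 150: heading 253 -> 103
  PD: pen down
  LT 178: heading 103 -> 281
  RT 180: heading 281 -> 101
  -- iteration 3/3 --
  RT 150: heading 101 -> 311
  PD: pen down
  LT 178: heading 311 -> 129
  RT 180: heading 129 -> 309
]
FD 11: (1.515,-7.485) -> (8.437,-16.034) [heading=309, draw]
FD 16: (8.437,-16.034) -> (18.506,-28.468) [heading=309, draw]
Final: pos=(18.506,-28.468), heading=309, 3 segment(s) drawn

Segment endpoints: x in {1.515, 8.437, 10, 18.506}, y in {-28.468, -16.034, -7.485, 1}
xmin=1.515, ymin=-28.468, xmax=18.506, ymax=1

Answer: 1.515 -28.468 18.506 1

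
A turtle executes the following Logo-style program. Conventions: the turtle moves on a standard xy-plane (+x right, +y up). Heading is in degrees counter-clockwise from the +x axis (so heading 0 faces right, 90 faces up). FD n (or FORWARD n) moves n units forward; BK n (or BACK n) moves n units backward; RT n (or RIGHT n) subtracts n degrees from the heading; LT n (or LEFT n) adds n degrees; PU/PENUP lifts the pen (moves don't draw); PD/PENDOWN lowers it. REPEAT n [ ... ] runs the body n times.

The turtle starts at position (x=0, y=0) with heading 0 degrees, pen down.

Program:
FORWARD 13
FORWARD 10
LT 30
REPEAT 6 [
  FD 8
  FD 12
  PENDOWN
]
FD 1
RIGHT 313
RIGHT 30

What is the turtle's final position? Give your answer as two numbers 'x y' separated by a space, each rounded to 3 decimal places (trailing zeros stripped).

Answer: 127.789 60.5

Derivation:
Executing turtle program step by step:
Start: pos=(0,0), heading=0, pen down
FD 13: (0,0) -> (13,0) [heading=0, draw]
FD 10: (13,0) -> (23,0) [heading=0, draw]
LT 30: heading 0 -> 30
REPEAT 6 [
  -- iteration 1/6 --
  FD 8: (23,0) -> (29.928,4) [heading=30, draw]
  FD 12: (29.928,4) -> (40.321,10) [heading=30, draw]
  PD: pen down
  -- iteration 2/6 --
  FD 8: (40.321,10) -> (47.249,14) [heading=30, draw]
  FD 12: (47.249,14) -> (57.641,20) [heading=30, draw]
  PD: pen down
  -- iteration 3/6 --
  FD 8: (57.641,20) -> (64.569,24) [heading=30, draw]
  FD 12: (64.569,24) -> (74.962,30) [heading=30, draw]
  PD: pen down
  -- iteration 4/6 --
  FD 8: (74.962,30) -> (81.89,34) [heading=30, draw]
  FD 12: (81.89,34) -> (92.282,40) [heading=30, draw]
  PD: pen down
  -- iteration 5/6 --
  FD 8: (92.282,40) -> (99.21,44) [heading=30, draw]
  FD 12: (99.21,44) -> (109.603,50) [heading=30, draw]
  PD: pen down
  -- iteration 6/6 --
  FD 8: (109.603,50) -> (116.531,54) [heading=30, draw]
  FD 12: (116.531,54) -> (126.923,60) [heading=30, draw]
  PD: pen down
]
FD 1: (126.923,60) -> (127.789,60.5) [heading=30, draw]
RT 313: heading 30 -> 77
RT 30: heading 77 -> 47
Final: pos=(127.789,60.5), heading=47, 15 segment(s) drawn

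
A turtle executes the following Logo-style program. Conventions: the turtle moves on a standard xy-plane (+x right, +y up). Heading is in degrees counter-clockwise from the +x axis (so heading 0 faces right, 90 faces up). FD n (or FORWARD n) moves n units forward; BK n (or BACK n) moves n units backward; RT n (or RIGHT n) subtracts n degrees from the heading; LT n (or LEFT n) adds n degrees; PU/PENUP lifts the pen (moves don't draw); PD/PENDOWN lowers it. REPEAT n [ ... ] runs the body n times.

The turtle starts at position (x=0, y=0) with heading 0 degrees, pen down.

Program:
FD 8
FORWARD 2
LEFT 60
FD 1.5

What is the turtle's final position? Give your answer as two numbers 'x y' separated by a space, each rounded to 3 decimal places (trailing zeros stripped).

Answer: 10.75 1.299

Derivation:
Executing turtle program step by step:
Start: pos=(0,0), heading=0, pen down
FD 8: (0,0) -> (8,0) [heading=0, draw]
FD 2: (8,0) -> (10,0) [heading=0, draw]
LT 60: heading 0 -> 60
FD 1.5: (10,0) -> (10.75,1.299) [heading=60, draw]
Final: pos=(10.75,1.299), heading=60, 3 segment(s) drawn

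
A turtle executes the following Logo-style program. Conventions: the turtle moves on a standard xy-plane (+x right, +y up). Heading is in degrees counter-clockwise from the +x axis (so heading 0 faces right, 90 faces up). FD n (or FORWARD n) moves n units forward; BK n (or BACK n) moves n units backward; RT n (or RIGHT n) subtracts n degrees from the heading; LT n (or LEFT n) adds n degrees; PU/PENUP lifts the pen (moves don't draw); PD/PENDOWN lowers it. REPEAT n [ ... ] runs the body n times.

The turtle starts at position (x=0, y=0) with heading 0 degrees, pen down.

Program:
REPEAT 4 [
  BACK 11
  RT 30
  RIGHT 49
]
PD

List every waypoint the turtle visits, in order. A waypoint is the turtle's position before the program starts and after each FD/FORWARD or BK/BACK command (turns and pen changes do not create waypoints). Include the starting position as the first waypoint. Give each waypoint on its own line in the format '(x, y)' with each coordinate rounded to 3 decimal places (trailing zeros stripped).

Answer: (0, 0)
(-11, 0)
(-13.099, 10.798)
(-2.9, 14.919)
(3.091, 5.693)

Derivation:
Executing turtle program step by step:
Start: pos=(0,0), heading=0, pen down
REPEAT 4 [
  -- iteration 1/4 --
  BK 11: (0,0) -> (-11,0) [heading=0, draw]
  RT 30: heading 0 -> 330
  RT 49: heading 330 -> 281
  -- iteration 2/4 --
  BK 11: (-11,0) -> (-13.099,10.798) [heading=281, draw]
  RT 30: heading 281 -> 251
  RT 49: heading 251 -> 202
  -- iteration 3/4 --
  BK 11: (-13.099,10.798) -> (-2.9,14.919) [heading=202, draw]
  RT 30: heading 202 -> 172
  RT 49: heading 172 -> 123
  -- iteration 4/4 --
  BK 11: (-2.9,14.919) -> (3.091,5.693) [heading=123, draw]
  RT 30: heading 123 -> 93
  RT 49: heading 93 -> 44
]
PD: pen down
Final: pos=(3.091,5.693), heading=44, 4 segment(s) drawn
Waypoints (5 total):
(0, 0)
(-11, 0)
(-13.099, 10.798)
(-2.9, 14.919)
(3.091, 5.693)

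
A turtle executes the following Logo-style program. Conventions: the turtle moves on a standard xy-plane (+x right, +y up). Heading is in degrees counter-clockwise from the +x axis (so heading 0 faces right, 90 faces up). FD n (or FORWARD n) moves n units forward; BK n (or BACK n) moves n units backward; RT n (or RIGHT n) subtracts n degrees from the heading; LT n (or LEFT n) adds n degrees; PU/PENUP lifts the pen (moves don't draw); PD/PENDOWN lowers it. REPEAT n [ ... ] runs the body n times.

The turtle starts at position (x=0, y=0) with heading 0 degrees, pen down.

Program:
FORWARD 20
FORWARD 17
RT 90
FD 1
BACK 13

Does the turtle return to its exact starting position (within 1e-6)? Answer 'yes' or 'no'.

Executing turtle program step by step:
Start: pos=(0,0), heading=0, pen down
FD 20: (0,0) -> (20,0) [heading=0, draw]
FD 17: (20,0) -> (37,0) [heading=0, draw]
RT 90: heading 0 -> 270
FD 1: (37,0) -> (37,-1) [heading=270, draw]
BK 13: (37,-1) -> (37,12) [heading=270, draw]
Final: pos=(37,12), heading=270, 4 segment(s) drawn

Start position: (0, 0)
Final position: (37, 12)
Distance = 38.897; >= 1e-6 -> NOT closed

Answer: no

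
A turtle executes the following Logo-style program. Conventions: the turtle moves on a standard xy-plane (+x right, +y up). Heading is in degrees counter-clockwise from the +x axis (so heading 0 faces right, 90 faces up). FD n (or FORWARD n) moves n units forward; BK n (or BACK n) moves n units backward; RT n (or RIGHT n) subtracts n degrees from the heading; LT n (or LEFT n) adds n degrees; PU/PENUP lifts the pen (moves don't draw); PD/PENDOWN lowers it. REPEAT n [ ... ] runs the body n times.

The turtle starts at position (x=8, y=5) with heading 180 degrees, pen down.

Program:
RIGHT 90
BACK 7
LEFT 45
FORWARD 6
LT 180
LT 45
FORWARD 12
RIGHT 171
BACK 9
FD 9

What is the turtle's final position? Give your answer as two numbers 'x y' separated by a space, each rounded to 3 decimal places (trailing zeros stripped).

Executing turtle program step by step:
Start: pos=(8,5), heading=180, pen down
RT 90: heading 180 -> 90
BK 7: (8,5) -> (8,-2) [heading=90, draw]
LT 45: heading 90 -> 135
FD 6: (8,-2) -> (3.757,2.243) [heading=135, draw]
LT 180: heading 135 -> 315
LT 45: heading 315 -> 0
FD 12: (3.757,2.243) -> (15.757,2.243) [heading=0, draw]
RT 171: heading 0 -> 189
BK 9: (15.757,2.243) -> (24.647,3.651) [heading=189, draw]
FD 9: (24.647,3.651) -> (15.757,2.243) [heading=189, draw]
Final: pos=(15.757,2.243), heading=189, 5 segment(s) drawn

Answer: 15.757 2.243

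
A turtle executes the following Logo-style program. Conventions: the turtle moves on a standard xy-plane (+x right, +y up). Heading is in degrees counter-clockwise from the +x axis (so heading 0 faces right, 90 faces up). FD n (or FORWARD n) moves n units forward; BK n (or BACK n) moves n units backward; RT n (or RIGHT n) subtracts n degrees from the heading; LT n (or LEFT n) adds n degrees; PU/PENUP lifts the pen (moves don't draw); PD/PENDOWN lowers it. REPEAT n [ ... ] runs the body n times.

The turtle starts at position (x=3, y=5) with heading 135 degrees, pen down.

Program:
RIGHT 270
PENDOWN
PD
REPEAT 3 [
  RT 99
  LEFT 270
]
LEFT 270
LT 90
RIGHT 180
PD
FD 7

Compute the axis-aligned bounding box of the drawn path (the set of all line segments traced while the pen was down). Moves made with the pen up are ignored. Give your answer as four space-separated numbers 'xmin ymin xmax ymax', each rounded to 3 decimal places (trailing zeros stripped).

Executing turtle program step by step:
Start: pos=(3,5), heading=135, pen down
RT 270: heading 135 -> 225
PD: pen down
PD: pen down
REPEAT 3 [
  -- iteration 1/3 --
  RT 99: heading 225 -> 126
  LT 270: heading 126 -> 36
  -- iteration 2/3 --
  RT 99: heading 36 -> 297
  LT 270: heading 297 -> 207
  -- iteration 3/3 --
  RT 99: heading 207 -> 108
  LT 270: heading 108 -> 18
]
LT 270: heading 18 -> 288
LT 90: heading 288 -> 18
RT 180: heading 18 -> 198
PD: pen down
FD 7: (3,5) -> (-3.657,2.837) [heading=198, draw]
Final: pos=(-3.657,2.837), heading=198, 1 segment(s) drawn

Segment endpoints: x in {-3.657, 3}, y in {2.837, 5}
xmin=-3.657, ymin=2.837, xmax=3, ymax=5

Answer: -3.657 2.837 3 5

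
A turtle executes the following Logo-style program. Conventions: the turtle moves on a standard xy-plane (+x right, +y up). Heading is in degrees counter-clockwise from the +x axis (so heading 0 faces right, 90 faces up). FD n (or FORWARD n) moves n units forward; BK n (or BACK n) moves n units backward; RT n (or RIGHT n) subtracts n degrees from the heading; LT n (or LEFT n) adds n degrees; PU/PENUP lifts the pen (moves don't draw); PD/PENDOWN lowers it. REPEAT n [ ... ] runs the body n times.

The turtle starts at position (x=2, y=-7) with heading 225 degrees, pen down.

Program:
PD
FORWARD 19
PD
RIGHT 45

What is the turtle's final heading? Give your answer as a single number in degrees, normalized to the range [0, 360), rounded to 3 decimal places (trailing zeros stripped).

Answer: 180

Derivation:
Executing turtle program step by step:
Start: pos=(2,-7), heading=225, pen down
PD: pen down
FD 19: (2,-7) -> (-11.435,-20.435) [heading=225, draw]
PD: pen down
RT 45: heading 225 -> 180
Final: pos=(-11.435,-20.435), heading=180, 1 segment(s) drawn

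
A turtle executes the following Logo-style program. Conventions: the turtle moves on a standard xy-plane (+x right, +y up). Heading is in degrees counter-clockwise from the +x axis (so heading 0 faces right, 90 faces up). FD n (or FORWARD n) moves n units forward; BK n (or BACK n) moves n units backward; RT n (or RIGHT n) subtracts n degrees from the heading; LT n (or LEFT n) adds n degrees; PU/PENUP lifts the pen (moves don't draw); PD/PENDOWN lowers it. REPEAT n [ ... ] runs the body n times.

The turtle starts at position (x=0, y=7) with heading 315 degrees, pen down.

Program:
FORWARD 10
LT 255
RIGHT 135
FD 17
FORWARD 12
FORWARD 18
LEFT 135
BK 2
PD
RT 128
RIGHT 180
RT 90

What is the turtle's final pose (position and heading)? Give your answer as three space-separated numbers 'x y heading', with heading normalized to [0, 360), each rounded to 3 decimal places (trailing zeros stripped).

Executing turtle program step by step:
Start: pos=(0,7), heading=315, pen down
FD 10: (0,7) -> (7.071,-0.071) [heading=315, draw]
LT 255: heading 315 -> 210
RT 135: heading 210 -> 75
FD 17: (7.071,-0.071) -> (11.471,16.35) [heading=75, draw]
FD 12: (11.471,16.35) -> (14.577,27.941) [heading=75, draw]
FD 18: (14.577,27.941) -> (19.236,45.327) [heading=75, draw]
LT 135: heading 75 -> 210
BK 2: (19.236,45.327) -> (20.968,46.327) [heading=210, draw]
PD: pen down
RT 128: heading 210 -> 82
RT 180: heading 82 -> 262
RT 90: heading 262 -> 172
Final: pos=(20.968,46.327), heading=172, 5 segment(s) drawn

Answer: 20.968 46.327 172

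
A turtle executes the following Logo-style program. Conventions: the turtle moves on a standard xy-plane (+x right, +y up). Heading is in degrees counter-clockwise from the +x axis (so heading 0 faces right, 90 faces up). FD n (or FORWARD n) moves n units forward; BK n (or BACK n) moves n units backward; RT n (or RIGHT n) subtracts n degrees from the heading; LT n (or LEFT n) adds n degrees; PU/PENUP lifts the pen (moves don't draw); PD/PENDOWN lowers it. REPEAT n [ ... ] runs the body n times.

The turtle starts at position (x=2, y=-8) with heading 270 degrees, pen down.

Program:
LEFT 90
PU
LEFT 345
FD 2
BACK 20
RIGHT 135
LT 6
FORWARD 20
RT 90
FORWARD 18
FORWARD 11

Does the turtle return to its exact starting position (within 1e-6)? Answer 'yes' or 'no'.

Answer: no

Derivation:
Executing turtle program step by step:
Start: pos=(2,-8), heading=270, pen down
LT 90: heading 270 -> 0
PU: pen up
LT 345: heading 0 -> 345
FD 2: (2,-8) -> (3.932,-8.518) [heading=345, move]
BK 20: (3.932,-8.518) -> (-15.387,-3.341) [heading=345, move]
RT 135: heading 345 -> 210
LT 6: heading 210 -> 216
FD 20: (-15.387,-3.341) -> (-31.567,-15.097) [heading=216, move]
RT 90: heading 216 -> 126
FD 18: (-31.567,-15.097) -> (-42.147,-0.535) [heading=126, move]
FD 11: (-42.147,-0.535) -> (-48.613,8.365) [heading=126, move]
Final: pos=(-48.613,8.365), heading=126, 0 segment(s) drawn

Start position: (2, -8)
Final position: (-48.613, 8.365)
Distance = 53.193; >= 1e-6 -> NOT closed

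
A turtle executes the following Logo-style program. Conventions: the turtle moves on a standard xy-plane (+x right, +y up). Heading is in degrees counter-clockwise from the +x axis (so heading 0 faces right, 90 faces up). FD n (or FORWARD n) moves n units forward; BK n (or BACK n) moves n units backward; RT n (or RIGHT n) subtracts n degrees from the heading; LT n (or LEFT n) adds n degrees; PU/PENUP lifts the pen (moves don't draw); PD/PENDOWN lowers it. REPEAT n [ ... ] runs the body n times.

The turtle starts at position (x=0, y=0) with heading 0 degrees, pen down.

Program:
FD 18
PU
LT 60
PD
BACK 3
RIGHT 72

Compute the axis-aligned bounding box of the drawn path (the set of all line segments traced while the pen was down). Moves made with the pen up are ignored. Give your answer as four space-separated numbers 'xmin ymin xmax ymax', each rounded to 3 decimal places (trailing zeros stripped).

Answer: 0 -2.598 18 0

Derivation:
Executing turtle program step by step:
Start: pos=(0,0), heading=0, pen down
FD 18: (0,0) -> (18,0) [heading=0, draw]
PU: pen up
LT 60: heading 0 -> 60
PD: pen down
BK 3: (18,0) -> (16.5,-2.598) [heading=60, draw]
RT 72: heading 60 -> 348
Final: pos=(16.5,-2.598), heading=348, 2 segment(s) drawn

Segment endpoints: x in {0, 16.5, 18}, y in {-2.598, 0}
xmin=0, ymin=-2.598, xmax=18, ymax=0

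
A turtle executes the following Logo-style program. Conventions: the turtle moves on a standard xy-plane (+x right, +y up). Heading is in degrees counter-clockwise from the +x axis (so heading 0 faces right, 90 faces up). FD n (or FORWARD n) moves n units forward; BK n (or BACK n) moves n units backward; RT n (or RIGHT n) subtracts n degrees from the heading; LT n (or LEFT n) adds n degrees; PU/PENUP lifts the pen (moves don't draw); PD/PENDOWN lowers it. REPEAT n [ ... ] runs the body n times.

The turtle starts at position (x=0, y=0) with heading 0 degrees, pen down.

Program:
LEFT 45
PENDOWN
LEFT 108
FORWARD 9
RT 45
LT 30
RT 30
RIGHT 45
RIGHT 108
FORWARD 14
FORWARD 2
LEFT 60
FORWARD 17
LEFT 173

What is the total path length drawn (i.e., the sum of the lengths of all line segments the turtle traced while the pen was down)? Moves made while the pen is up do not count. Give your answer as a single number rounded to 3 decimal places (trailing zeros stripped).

Executing turtle program step by step:
Start: pos=(0,0), heading=0, pen down
LT 45: heading 0 -> 45
PD: pen down
LT 108: heading 45 -> 153
FD 9: (0,0) -> (-8.019,4.086) [heading=153, draw]
RT 45: heading 153 -> 108
LT 30: heading 108 -> 138
RT 30: heading 138 -> 108
RT 45: heading 108 -> 63
RT 108: heading 63 -> 315
FD 14: (-8.019,4.086) -> (1.88,-5.814) [heading=315, draw]
FD 2: (1.88,-5.814) -> (3.295,-7.228) [heading=315, draw]
LT 60: heading 315 -> 15
FD 17: (3.295,-7.228) -> (19.715,-2.828) [heading=15, draw]
LT 173: heading 15 -> 188
Final: pos=(19.715,-2.828), heading=188, 4 segment(s) drawn

Segment lengths:
  seg 1: (0,0) -> (-8.019,4.086), length = 9
  seg 2: (-8.019,4.086) -> (1.88,-5.814), length = 14
  seg 3: (1.88,-5.814) -> (3.295,-7.228), length = 2
  seg 4: (3.295,-7.228) -> (19.715,-2.828), length = 17
Total = 42

Answer: 42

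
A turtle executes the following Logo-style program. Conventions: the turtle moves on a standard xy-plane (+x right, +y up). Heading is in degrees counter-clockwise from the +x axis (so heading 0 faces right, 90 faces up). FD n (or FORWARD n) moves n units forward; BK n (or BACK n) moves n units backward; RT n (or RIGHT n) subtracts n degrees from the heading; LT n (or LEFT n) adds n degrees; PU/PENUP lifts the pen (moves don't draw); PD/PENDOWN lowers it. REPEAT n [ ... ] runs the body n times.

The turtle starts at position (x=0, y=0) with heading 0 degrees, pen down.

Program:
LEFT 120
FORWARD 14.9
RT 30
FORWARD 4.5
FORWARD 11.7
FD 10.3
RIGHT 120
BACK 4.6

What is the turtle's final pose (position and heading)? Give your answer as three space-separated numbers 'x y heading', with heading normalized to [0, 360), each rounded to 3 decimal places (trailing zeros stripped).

Executing turtle program step by step:
Start: pos=(0,0), heading=0, pen down
LT 120: heading 0 -> 120
FD 14.9: (0,0) -> (-7.45,12.904) [heading=120, draw]
RT 30: heading 120 -> 90
FD 4.5: (-7.45,12.904) -> (-7.45,17.404) [heading=90, draw]
FD 11.7: (-7.45,17.404) -> (-7.45,29.104) [heading=90, draw]
FD 10.3: (-7.45,29.104) -> (-7.45,39.404) [heading=90, draw]
RT 120: heading 90 -> 330
BK 4.6: (-7.45,39.404) -> (-11.434,41.704) [heading=330, draw]
Final: pos=(-11.434,41.704), heading=330, 5 segment(s) drawn

Answer: -11.434 41.704 330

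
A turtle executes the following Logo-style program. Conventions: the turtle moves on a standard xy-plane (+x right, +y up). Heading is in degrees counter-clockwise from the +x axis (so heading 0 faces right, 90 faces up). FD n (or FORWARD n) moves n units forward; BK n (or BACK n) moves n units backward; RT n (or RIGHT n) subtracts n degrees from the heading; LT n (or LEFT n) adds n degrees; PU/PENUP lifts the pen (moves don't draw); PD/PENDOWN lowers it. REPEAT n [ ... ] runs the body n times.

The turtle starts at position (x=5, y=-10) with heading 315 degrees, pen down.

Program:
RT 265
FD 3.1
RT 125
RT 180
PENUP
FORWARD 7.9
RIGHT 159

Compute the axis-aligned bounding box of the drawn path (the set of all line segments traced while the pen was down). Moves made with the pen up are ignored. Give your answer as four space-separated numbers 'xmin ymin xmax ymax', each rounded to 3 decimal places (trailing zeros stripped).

Answer: 5 -10 6.993 -7.625

Derivation:
Executing turtle program step by step:
Start: pos=(5,-10), heading=315, pen down
RT 265: heading 315 -> 50
FD 3.1: (5,-10) -> (6.993,-7.625) [heading=50, draw]
RT 125: heading 50 -> 285
RT 180: heading 285 -> 105
PU: pen up
FD 7.9: (6.993,-7.625) -> (4.948,0.006) [heading=105, move]
RT 159: heading 105 -> 306
Final: pos=(4.948,0.006), heading=306, 1 segment(s) drawn

Segment endpoints: x in {5, 6.993}, y in {-10, -7.625}
xmin=5, ymin=-10, xmax=6.993, ymax=-7.625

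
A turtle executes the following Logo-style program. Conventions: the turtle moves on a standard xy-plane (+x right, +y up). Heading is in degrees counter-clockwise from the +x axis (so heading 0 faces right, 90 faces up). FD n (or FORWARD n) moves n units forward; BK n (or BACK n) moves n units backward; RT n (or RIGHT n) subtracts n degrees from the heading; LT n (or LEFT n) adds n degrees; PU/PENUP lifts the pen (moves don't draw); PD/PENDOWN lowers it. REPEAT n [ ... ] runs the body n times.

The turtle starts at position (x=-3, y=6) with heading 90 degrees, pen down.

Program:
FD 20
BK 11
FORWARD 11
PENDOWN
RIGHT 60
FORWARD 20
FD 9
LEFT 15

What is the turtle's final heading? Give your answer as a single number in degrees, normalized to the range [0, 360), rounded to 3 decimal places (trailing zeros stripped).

Executing turtle program step by step:
Start: pos=(-3,6), heading=90, pen down
FD 20: (-3,6) -> (-3,26) [heading=90, draw]
BK 11: (-3,26) -> (-3,15) [heading=90, draw]
FD 11: (-3,15) -> (-3,26) [heading=90, draw]
PD: pen down
RT 60: heading 90 -> 30
FD 20: (-3,26) -> (14.321,36) [heading=30, draw]
FD 9: (14.321,36) -> (22.115,40.5) [heading=30, draw]
LT 15: heading 30 -> 45
Final: pos=(22.115,40.5), heading=45, 5 segment(s) drawn

Answer: 45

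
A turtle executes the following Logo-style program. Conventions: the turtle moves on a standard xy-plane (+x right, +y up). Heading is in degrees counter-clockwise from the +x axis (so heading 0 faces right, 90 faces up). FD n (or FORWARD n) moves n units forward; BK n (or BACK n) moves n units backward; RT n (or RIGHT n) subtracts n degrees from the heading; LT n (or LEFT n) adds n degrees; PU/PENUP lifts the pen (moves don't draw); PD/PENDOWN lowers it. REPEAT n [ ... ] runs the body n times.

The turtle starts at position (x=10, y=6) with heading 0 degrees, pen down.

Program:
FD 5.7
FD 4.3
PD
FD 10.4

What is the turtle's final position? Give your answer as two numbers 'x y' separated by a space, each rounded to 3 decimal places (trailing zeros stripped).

Executing turtle program step by step:
Start: pos=(10,6), heading=0, pen down
FD 5.7: (10,6) -> (15.7,6) [heading=0, draw]
FD 4.3: (15.7,6) -> (20,6) [heading=0, draw]
PD: pen down
FD 10.4: (20,6) -> (30.4,6) [heading=0, draw]
Final: pos=(30.4,6), heading=0, 3 segment(s) drawn

Answer: 30.4 6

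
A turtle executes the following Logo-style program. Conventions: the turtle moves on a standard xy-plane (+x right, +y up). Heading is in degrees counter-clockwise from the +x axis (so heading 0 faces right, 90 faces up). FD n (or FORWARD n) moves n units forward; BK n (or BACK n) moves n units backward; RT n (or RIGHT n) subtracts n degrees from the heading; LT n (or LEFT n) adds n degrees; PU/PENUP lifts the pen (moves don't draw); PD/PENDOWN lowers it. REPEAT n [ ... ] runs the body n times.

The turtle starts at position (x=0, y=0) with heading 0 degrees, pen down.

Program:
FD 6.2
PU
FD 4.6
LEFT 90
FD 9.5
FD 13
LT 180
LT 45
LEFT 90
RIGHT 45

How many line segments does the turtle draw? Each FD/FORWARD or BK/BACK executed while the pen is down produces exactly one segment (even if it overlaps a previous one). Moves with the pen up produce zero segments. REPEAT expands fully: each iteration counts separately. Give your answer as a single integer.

Executing turtle program step by step:
Start: pos=(0,0), heading=0, pen down
FD 6.2: (0,0) -> (6.2,0) [heading=0, draw]
PU: pen up
FD 4.6: (6.2,0) -> (10.8,0) [heading=0, move]
LT 90: heading 0 -> 90
FD 9.5: (10.8,0) -> (10.8,9.5) [heading=90, move]
FD 13: (10.8,9.5) -> (10.8,22.5) [heading=90, move]
LT 180: heading 90 -> 270
LT 45: heading 270 -> 315
LT 90: heading 315 -> 45
RT 45: heading 45 -> 0
Final: pos=(10.8,22.5), heading=0, 1 segment(s) drawn
Segments drawn: 1

Answer: 1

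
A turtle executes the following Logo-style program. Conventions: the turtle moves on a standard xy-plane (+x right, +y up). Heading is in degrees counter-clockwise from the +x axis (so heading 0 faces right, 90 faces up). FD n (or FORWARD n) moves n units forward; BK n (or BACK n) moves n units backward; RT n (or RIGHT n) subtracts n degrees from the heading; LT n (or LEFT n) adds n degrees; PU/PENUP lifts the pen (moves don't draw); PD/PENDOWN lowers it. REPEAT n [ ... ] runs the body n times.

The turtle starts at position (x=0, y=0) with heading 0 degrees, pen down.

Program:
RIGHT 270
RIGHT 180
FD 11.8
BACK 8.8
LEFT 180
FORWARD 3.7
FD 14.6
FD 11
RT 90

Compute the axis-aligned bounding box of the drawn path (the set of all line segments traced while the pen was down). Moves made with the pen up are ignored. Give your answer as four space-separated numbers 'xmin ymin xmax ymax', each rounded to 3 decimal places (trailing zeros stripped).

Executing turtle program step by step:
Start: pos=(0,0), heading=0, pen down
RT 270: heading 0 -> 90
RT 180: heading 90 -> 270
FD 11.8: (0,0) -> (0,-11.8) [heading=270, draw]
BK 8.8: (0,-11.8) -> (0,-3) [heading=270, draw]
LT 180: heading 270 -> 90
FD 3.7: (0,-3) -> (0,0.7) [heading=90, draw]
FD 14.6: (0,0.7) -> (0,15.3) [heading=90, draw]
FD 11: (0,15.3) -> (0,26.3) [heading=90, draw]
RT 90: heading 90 -> 0
Final: pos=(0,26.3), heading=0, 5 segment(s) drawn

Segment endpoints: x in {0, 0, 0, 0, 0, 0}, y in {-11.8, -3, 0, 0.7, 15.3, 26.3}
xmin=0, ymin=-11.8, xmax=0, ymax=26.3

Answer: 0 -11.8 0 26.3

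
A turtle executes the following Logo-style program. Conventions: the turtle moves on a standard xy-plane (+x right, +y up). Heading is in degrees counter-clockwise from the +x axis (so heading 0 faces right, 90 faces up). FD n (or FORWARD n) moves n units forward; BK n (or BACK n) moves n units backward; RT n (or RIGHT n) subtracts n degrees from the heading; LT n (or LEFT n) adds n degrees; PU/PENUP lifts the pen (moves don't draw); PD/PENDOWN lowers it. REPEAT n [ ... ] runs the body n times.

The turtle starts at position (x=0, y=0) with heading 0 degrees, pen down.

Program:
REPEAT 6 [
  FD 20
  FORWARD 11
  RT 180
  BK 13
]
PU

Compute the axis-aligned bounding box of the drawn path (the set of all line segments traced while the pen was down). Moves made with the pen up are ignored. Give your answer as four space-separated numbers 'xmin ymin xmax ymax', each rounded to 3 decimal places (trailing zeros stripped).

Executing turtle program step by step:
Start: pos=(0,0), heading=0, pen down
REPEAT 6 [
  -- iteration 1/6 --
  FD 20: (0,0) -> (20,0) [heading=0, draw]
  FD 11: (20,0) -> (31,0) [heading=0, draw]
  RT 180: heading 0 -> 180
  BK 13: (31,0) -> (44,0) [heading=180, draw]
  -- iteration 2/6 --
  FD 20: (44,0) -> (24,0) [heading=180, draw]
  FD 11: (24,0) -> (13,0) [heading=180, draw]
  RT 180: heading 180 -> 0
  BK 13: (13,0) -> (0,0) [heading=0, draw]
  -- iteration 3/6 --
  FD 20: (0,0) -> (20,0) [heading=0, draw]
  FD 11: (20,0) -> (31,0) [heading=0, draw]
  RT 180: heading 0 -> 180
  BK 13: (31,0) -> (44,0) [heading=180, draw]
  -- iteration 4/6 --
  FD 20: (44,0) -> (24,0) [heading=180, draw]
  FD 11: (24,0) -> (13,0) [heading=180, draw]
  RT 180: heading 180 -> 0
  BK 13: (13,0) -> (0,0) [heading=0, draw]
  -- iteration 5/6 --
  FD 20: (0,0) -> (20,0) [heading=0, draw]
  FD 11: (20,0) -> (31,0) [heading=0, draw]
  RT 180: heading 0 -> 180
  BK 13: (31,0) -> (44,0) [heading=180, draw]
  -- iteration 6/6 --
  FD 20: (44,0) -> (24,0) [heading=180, draw]
  FD 11: (24,0) -> (13,0) [heading=180, draw]
  RT 180: heading 180 -> 0
  BK 13: (13,0) -> (0,0) [heading=0, draw]
]
PU: pen up
Final: pos=(0,0), heading=0, 18 segment(s) drawn

Segment endpoints: x in {0, 13, 20, 24, 31, 44}, y in {0, 0, 0, 0, 0, 0, 0, 0, 0, 0, 0, 0, 0, 0, 0, 0, 0}
xmin=0, ymin=0, xmax=44, ymax=0

Answer: 0 0 44 0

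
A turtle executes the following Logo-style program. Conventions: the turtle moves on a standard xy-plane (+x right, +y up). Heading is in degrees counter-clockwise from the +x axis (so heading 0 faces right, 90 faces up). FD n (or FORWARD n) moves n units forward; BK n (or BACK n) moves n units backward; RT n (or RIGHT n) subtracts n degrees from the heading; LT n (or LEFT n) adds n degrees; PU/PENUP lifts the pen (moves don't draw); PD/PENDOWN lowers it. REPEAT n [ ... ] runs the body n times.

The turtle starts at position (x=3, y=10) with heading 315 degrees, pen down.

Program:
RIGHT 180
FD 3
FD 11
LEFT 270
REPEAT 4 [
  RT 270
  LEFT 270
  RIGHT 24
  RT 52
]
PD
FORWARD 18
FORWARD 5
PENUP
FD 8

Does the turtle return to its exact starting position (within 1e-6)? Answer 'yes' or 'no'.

Executing turtle program step by step:
Start: pos=(3,10), heading=315, pen down
RT 180: heading 315 -> 135
FD 3: (3,10) -> (0.879,12.121) [heading=135, draw]
FD 11: (0.879,12.121) -> (-6.899,19.899) [heading=135, draw]
LT 270: heading 135 -> 45
REPEAT 4 [
  -- iteration 1/4 --
  RT 270: heading 45 -> 135
  LT 270: heading 135 -> 45
  RT 24: heading 45 -> 21
  RT 52: heading 21 -> 329
  -- iteration 2/4 --
  RT 270: heading 329 -> 59
  LT 270: heading 59 -> 329
  RT 24: heading 329 -> 305
  RT 52: heading 305 -> 253
  -- iteration 3/4 --
  RT 270: heading 253 -> 343
  LT 270: heading 343 -> 253
  RT 24: heading 253 -> 229
  RT 52: heading 229 -> 177
  -- iteration 4/4 --
  RT 270: heading 177 -> 267
  LT 270: heading 267 -> 177
  RT 24: heading 177 -> 153
  RT 52: heading 153 -> 101
]
PD: pen down
FD 18: (-6.899,19.899) -> (-10.334,37.569) [heading=101, draw]
FD 5: (-10.334,37.569) -> (-11.288,42.477) [heading=101, draw]
PU: pen up
FD 8: (-11.288,42.477) -> (-12.815,50.33) [heading=101, move]
Final: pos=(-12.815,50.33), heading=101, 4 segment(s) drawn

Start position: (3, 10)
Final position: (-12.815, 50.33)
Distance = 43.32; >= 1e-6 -> NOT closed

Answer: no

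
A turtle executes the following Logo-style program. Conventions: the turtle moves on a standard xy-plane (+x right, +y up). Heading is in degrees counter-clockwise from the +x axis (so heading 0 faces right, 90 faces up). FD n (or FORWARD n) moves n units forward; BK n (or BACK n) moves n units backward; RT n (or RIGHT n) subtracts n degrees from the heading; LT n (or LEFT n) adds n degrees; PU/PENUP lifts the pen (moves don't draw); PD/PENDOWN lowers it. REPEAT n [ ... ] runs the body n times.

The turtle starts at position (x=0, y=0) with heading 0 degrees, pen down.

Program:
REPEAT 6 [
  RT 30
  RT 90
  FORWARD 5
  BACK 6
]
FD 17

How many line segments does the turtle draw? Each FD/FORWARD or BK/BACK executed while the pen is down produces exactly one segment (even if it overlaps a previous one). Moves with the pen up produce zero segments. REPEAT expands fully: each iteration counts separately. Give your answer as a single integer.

Executing turtle program step by step:
Start: pos=(0,0), heading=0, pen down
REPEAT 6 [
  -- iteration 1/6 --
  RT 30: heading 0 -> 330
  RT 90: heading 330 -> 240
  FD 5: (0,0) -> (-2.5,-4.33) [heading=240, draw]
  BK 6: (-2.5,-4.33) -> (0.5,0.866) [heading=240, draw]
  -- iteration 2/6 --
  RT 30: heading 240 -> 210
  RT 90: heading 210 -> 120
  FD 5: (0.5,0.866) -> (-2,5.196) [heading=120, draw]
  BK 6: (-2,5.196) -> (1,0) [heading=120, draw]
  -- iteration 3/6 --
  RT 30: heading 120 -> 90
  RT 90: heading 90 -> 0
  FD 5: (1,0) -> (6,0) [heading=0, draw]
  BK 6: (6,0) -> (0,0) [heading=0, draw]
  -- iteration 4/6 --
  RT 30: heading 0 -> 330
  RT 90: heading 330 -> 240
  FD 5: (0,0) -> (-2.5,-4.33) [heading=240, draw]
  BK 6: (-2.5,-4.33) -> (0.5,0.866) [heading=240, draw]
  -- iteration 5/6 --
  RT 30: heading 240 -> 210
  RT 90: heading 210 -> 120
  FD 5: (0.5,0.866) -> (-2,5.196) [heading=120, draw]
  BK 6: (-2,5.196) -> (1,0) [heading=120, draw]
  -- iteration 6/6 --
  RT 30: heading 120 -> 90
  RT 90: heading 90 -> 0
  FD 5: (1,0) -> (6,0) [heading=0, draw]
  BK 6: (6,0) -> (0,0) [heading=0, draw]
]
FD 17: (0,0) -> (17,0) [heading=0, draw]
Final: pos=(17,0), heading=0, 13 segment(s) drawn
Segments drawn: 13

Answer: 13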